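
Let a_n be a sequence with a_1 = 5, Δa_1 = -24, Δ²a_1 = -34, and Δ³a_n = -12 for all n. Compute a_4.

-181

Build the table forward from the leading diagonal:
Δ³: -12, -12, -12, -12
Δ²: -34, -46, -58, -70
Δ: -24, -58, -104, -162
a: 5, -19, -77, -181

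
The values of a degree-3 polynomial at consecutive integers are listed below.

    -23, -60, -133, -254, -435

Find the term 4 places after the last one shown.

-1999

D1: -37  -73  -121  -181
D2: -36  -48  -60
D3: -12  -12
Third differences constant at -12.
-60 − 12 = -72;  -181 − 72 = -253;  -435 − 253 = -688
-72 − 12 = -84;  -253 − 84 = -337;  -688 − 337 = -1025
-84 − 12 = -96;  -337 − 96 = -433;  -1025 − 433 = -1458
-96 − 12 = -108;  -433 − 108 = -541;  -1458 − 541 = -1999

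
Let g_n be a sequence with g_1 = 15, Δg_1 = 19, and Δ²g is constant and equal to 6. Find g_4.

Build the table forward from the leading diagonal:
Second differences: 6  6  6  6
First differences: 19  25  31  37
g: 15  34  59  90

90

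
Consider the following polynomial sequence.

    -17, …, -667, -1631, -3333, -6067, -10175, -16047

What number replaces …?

-195

Using the last 6 terms:
Δ: -964  -1702  -2734  -4108  -5872
Δ²: -738  -1032  -1374  -1764
Δ³: -294  -342  -390
Δ⁴: -48  -48
Constant fourth difference = -48.
Extend backward: -294 + 48 = -246;  -738 + 246 = -492;  -964 + 492 = -472;  -667 + 472 = -195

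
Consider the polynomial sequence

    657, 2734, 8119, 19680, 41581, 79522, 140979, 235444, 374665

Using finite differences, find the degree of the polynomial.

5

First differences: 2077, 5385, 11561, 21901, 37941, 61457, 94465, 139221
Second differences: 3308, 6176, 10340, 16040, 23516, 33008, 44756
Third differences: 2868, 4164, 5700, 7476, 9492, 11748
Fourth differences: 1296, 1536, 1776, 2016, 2256
Fifth differences: 240, 240, 240, 240
The fifth differences are constant, so the polynomial has degree 5.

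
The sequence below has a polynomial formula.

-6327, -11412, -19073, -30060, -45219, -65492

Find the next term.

-5085 , -7661 , -10987 , -15159 , -20273
-2576 , -3326 , -4172 , -5114
-750 , -846 , -942
-96 , -96
The fourth differences are constant (-96).
-942 − 96 = -1038;  -5114 − 1038 = -6152;  -20273 − 6152 = -26425;  -65492 − 26425 = -91917

-91917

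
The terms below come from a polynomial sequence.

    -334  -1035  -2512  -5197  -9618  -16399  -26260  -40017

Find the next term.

Δ: -701, -1477, -2685, -4421, -6781, -9861, -13757
Δ²: -776, -1208, -1736, -2360, -3080, -3896
Δ³: -432, -528, -624, -720, -816
Δ⁴: -96, -96, -96, -96
Constant fourth difference = -96, so extend:
-816 − 96 = -912;  -3896 − 912 = -4808;  -13757 − 4808 = -18565;  -40017 − 18565 = -58582

-58582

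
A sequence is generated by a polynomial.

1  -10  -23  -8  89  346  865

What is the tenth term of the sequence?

5374

-11, -13, 15, 97, 257, 519
-2, 28, 82, 160, 262
30, 54, 78, 102
24, 24, 24
Constant fourth difference = 24, so extend:
102 + 24 = 126;  262 + 126 = 388;  519 + 388 = 907;  865 + 907 = 1772
126 + 24 = 150;  388 + 150 = 538;  907 + 538 = 1445;  1772 + 1445 = 3217
150 + 24 = 174;  538 + 174 = 712;  1445 + 712 = 2157;  3217 + 2157 = 5374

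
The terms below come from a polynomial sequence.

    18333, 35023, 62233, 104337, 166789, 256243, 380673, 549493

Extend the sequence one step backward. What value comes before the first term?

8749

First differences: 16690, 27210, 42104, 62452, 89454, 124430, 168820
Second differences: 10520, 14894, 20348, 27002, 34976, 44390
Third differences: 4374, 5454, 6654, 7974, 9414
Fourth differences: 1080, 1200, 1320, 1440
Fifth differences: 120, 120, 120
The fifth differences are constant at 120.
Work back: 1080 − 120 = 960;  4374 − 960 = 3414;  10520 − 3414 = 7106;  16690 − 7106 = 9584;  18333 − 9584 = 8749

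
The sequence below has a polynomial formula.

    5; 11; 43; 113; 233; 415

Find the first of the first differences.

D1: 6, 32, 70, 120, 182
D2: 26, 38, 50, 62
D3: 12, 12, 12

6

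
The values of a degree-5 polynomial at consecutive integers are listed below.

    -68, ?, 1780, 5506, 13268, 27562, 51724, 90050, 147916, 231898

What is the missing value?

314

Using the last 8 terms:
Δ: 3726  7762  14294  24162  38326  57866  83982
Δ²: 4036  6532  9868  14164  19540  26116
Δ³: 2496  3336  4296  5376  6576
Δ⁴: 840  960  1080  1200
Δ⁵: 120  120  120
Constant fifth difference = 120.
Extend backward: 840 − 120 = 720;  2496 − 720 = 1776;  4036 − 1776 = 2260;  3726 − 2260 = 1466;  1780 − 1466 = 314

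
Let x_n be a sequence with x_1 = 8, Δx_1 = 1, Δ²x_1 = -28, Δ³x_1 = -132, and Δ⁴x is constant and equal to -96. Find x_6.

Build the table forward from the leading diagonal:
D4: -96  -96  -96  -96  -96  -96
D3: -132  -228  -324  -420  -516  -612
D2: -28  -160  -388  -712  -1132  -1648
D1: 1  -27  -187  -575  -1287  -2419
x: 8  9  -18  -205  -780  -2067

-2067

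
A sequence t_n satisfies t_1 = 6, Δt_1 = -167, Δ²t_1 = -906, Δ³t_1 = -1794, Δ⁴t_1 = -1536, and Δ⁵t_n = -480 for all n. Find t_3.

-1234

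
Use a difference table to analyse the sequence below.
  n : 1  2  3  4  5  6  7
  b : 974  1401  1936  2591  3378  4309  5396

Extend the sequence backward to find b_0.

643

427, 535, 655, 787, 931, 1087
108, 120, 132, 144, 156
12, 12, 12, 12
The third differences are constant at 12.
Work back: 108 − 12 = 96;  427 − 96 = 331;  974 − 331 = 643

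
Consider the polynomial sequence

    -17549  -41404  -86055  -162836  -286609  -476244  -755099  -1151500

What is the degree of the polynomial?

-23855, -44651, -76781, -123773, -189635, -278855, -396401
-20796, -32130, -46992, -65862, -89220, -117546
-11334, -14862, -18870, -23358, -28326
-3528, -4008, -4488, -4968
-480, -480, -480
The fifth differences are constant, so the polynomial has degree 5.

5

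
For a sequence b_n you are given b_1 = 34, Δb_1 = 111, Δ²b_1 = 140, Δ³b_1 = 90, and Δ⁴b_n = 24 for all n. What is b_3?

Build the table forward from the leading diagonal:
Fourth differences: 24  24  24
Third differences: 90  114  138
Second differences: 140  230  344
First differences: 111  251  481
b: 34  145  396

396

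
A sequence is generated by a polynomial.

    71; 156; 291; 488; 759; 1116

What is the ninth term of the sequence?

Δ: 85, 135, 197, 271, 357
Δ²: 50, 62, 74, 86
Δ³: 12, 12, 12
The third differences are constant (12).
86 + 12 = 98;  357 + 98 = 455;  1116 + 455 = 1571
98 + 12 = 110;  455 + 110 = 565;  1571 + 565 = 2136
110 + 12 = 122;  565 + 122 = 687;  2136 + 687 = 2823

2823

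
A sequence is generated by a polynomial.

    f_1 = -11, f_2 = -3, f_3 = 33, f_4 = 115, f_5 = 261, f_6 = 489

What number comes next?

8, 36, 82, 146, 228
28, 46, 64, 82
18, 18, 18
Third differences constant at 18.
82 + 18 = 100;  228 + 100 = 328;  489 + 328 = 817

817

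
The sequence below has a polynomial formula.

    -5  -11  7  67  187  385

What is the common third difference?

D1: -6, 18, 60, 120, 198
D2: 24, 42, 60, 78
D3: 18, 18, 18

18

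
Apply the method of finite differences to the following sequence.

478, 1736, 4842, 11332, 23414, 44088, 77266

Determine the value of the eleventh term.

451898

First differences: 1258 , 3106 , 6490 , 12082 , 20674 , 33178
Second differences: 1848 , 3384 , 5592 , 8592 , 12504
Third differences: 1536 , 2208 , 3000 , 3912
Fourth differences: 672 , 792 , 912
Fifth differences: 120 , 120
Constant fifth difference = 120, so extend:
912 + 120 = 1032;  3912 + 1032 = 4944;  12504 + 4944 = 17448;  33178 + 17448 = 50626;  77266 + 50626 = 127892
1032 + 120 = 1152;  4944 + 1152 = 6096;  17448 + 6096 = 23544;  50626 + 23544 = 74170;  127892 + 74170 = 202062
1152 + 120 = 1272;  6096 + 1272 = 7368;  23544 + 7368 = 30912;  74170 + 30912 = 105082;  202062 + 105082 = 307144
1272 + 120 = 1392;  7368 + 1392 = 8760;  30912 + 8760 = 39672;  105082 + 39672 = 144754;  307144 + 144754 = 451898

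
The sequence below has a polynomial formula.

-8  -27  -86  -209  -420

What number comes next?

-743

D1: -19 , -59 , -123 , -211
D2: -40 , -64 , -88
D3: -24 , -24
Constant third difference = -24, so extend:
-88 − 24 = -112;  -211 − 112 = -323;  -420 − 323 = -743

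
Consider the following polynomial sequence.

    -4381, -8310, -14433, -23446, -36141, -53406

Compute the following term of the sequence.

-3929, -6123, -9013, -12695, -17265
-2194, -2890, -3682, -4570
-696, -792, -888
-96, -96
The fourth differences are constant (-96).
-888 − 96 = -984;  -4570 − 984 = -5554;  -17265 − 5554 = -22819;  -53406 − 22819 = -76225

-76225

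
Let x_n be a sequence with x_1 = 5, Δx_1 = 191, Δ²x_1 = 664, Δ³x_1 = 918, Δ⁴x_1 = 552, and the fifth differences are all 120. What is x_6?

Build the table forward from the leading diagonal:
Δ⁵: 120, 120, 120, 120, 120, 120
Δ⁴: 552, 672, 792, 912, 1032, 1152
Δ³: 918, 1470, 2142, 2934, 3846, 4878
Δ²: 664, 1582, 3052, 5194, 8128, 11974
Δ: 191, 855, 2437, 5489, 10683, 18811
x: 5, 196, 1051, 3488, 8977, 19660

19660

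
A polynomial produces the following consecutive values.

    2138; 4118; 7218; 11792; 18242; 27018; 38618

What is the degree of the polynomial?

4

D1: 1980, 3100, 4574, 6450, 8776, 11600
D2: 1120, 1474, 1876, 2326, 2824
D3: 354, 402, 450, 498
D4: 48, 48, 48
The fourth differences are constant, so the polynomial has degree 4.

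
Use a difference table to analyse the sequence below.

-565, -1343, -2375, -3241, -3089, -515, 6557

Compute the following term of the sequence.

-778, -1032, -866, 152, 2574, 7072
-254, 166, 1018, 2422, 4498
420, 852, 1404, 2076
432, 552, 672
120, 120
Fifth differences constant at 120.
672 + 120 = 792;  2076 + 792 = 2868;  4498 + 2868 = 7366;  7072 + 7366 = 14438;  6557 + 14438 = 20995

20995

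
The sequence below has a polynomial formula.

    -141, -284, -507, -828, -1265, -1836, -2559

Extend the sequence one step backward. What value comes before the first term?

D1: -143  -223  -321  -437  -571  -723
D2: -80  -98  -116  -134  -152
D3: -18  -18  -18  -18
The third differences are constant at -18.
Work back: -80 + 18 = -62;  -143 + 62 = -81;  -141 + 81 = -60

-60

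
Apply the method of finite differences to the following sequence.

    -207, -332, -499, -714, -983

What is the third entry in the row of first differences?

-215

First differences: -125, -167, -215, -269
Second differences: -42, -48, -54
Third differences: -6, -6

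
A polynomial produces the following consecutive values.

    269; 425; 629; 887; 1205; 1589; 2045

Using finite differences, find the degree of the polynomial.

3

Δ: 156, 204, 258, 318, 384, 456
Δ²: 48, 54, 60, 66, 72
Δ³: 6, 6, 6, 6
The third differences are constant, so the polynomial has degree 3.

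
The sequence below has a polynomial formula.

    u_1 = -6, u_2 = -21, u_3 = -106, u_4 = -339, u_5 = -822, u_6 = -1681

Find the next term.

-3066

First differences: -15, -85, -233, -483, -859
Second differences: -70, -148, -250, -376
Third differences: -78, -102, -126
Fourth differences: -24, -24
Constant fourth difference = -24, so extend:
-126 − 24 = -150;  -376 − 150 = -526;  -859 − 526 = -1385;  -1681 − 1385 = -3066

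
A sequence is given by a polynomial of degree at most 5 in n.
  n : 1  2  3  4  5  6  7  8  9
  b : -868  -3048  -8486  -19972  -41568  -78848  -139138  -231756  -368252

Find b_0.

Δ: -2180, -5438, -11486, -21596, -37280, -60290, -92618, -136496
Δ²: -3258, -6048, -10110, -15684, -23010, -32328, -43878
Δ³: -2790, -4062, -5574, -7326, -9318, -11550
Δ⁴: -1272, -1512, -1752, -1992, -2232
Δ⁵: -240, -240, -240, -240
The fifth differences are constant at -240.
Work back: -1272 + 240 = -1032;  -2790 + 1032 = -1758;  -3258 + 1758 = -1500;  -2180 + 1500 = -680;  -868 + 680 = -188

-188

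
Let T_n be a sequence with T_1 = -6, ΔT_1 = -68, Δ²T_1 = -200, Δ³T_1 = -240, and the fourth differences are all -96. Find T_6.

Build the table forward from the leading diagonal:
Δ⁴: -96, -96, -96, -96, -96, -96
Δ³: -240, -336, -432, -528, -624, -720
Δ²: -200, -440, -776, -1208, -1736, -2360
Δ: -68, -268, -708, -1484, -2692, -4428
T: -6, -74, -342, -1050, -2534, -5226

-5226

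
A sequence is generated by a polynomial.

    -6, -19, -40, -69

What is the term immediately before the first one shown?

D1: -13, -21, -29
D2: -8, -8
The second differences are constant at -8.
Work back: -13 + 8 = -5;  -6 + 5 = -1

-1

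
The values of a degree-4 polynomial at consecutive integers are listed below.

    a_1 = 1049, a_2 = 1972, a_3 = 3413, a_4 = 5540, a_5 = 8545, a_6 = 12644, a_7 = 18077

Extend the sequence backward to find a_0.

923  1441  2127  3005  4099  5433
518  686  878  1094  1334
168  192  216  240
24  24  24
The fourth differences are constant at 24.
Work back: 168 − 24 = 144;  518 − 144 = 374;  923 − 374 = 549;  1049 − 549 = 500

500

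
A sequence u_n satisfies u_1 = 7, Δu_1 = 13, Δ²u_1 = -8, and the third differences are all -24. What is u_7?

-515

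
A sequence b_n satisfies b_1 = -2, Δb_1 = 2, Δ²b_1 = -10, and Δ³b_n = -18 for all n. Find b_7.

Build the table forward from the leading diagonal:
Δ³: -18, -18, -18, -18, -18, -18, -18
Δ²: -10, -28, -46, -64, -82, -100, -118
Δ: 2, -8, -36, -82, -146, -228, -328
b: -2, 0, -8, -44, -126, -272, -500

-500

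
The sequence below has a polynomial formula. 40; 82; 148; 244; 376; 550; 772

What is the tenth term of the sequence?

1786

D1: 42, 66, 96, 132, 174, 222
D2: 24, 30, 36, 42, 48
D3: 6, 6, 6, 6
Third differences constant at 6.
48 + 6 = 54;  222 + 54 = 276;  772 + 276 = 1048
54 + 6 = 60;  276 + 60 = 336;  1048 + 336 = 1384
60 + 6 = 66;  336 + 66 = 402;  1384 + 402 = 1786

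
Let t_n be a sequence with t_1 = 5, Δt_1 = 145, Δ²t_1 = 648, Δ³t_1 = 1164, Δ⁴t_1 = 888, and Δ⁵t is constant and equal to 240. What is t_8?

91488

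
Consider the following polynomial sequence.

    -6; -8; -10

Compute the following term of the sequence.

-2 , -2
First differences constant at -2.
-10 − 2 = -12

-12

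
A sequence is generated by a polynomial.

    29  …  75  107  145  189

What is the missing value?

49

Using the last 4 terms:
First differences: 32  38  44
Second differences: 6  6
Constant second difference = 6.
Extend backward: 32 − 6 = 26;  75 − 26 = 49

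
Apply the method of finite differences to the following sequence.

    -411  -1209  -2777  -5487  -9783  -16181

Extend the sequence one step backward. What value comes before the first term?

-798, -1568, -2710, -4296, -6398
-770, -1142, -1586, -2102
-372, -444, -516
-72, -72
The fourth differences are constant at -72.
Work back: -372 + 72 = -300;  -770 + 300 = -470;  -798 + 470 = -328;  -411 + 328 = -83

-83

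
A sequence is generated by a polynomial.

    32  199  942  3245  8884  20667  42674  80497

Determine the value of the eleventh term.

372502

167  743  2303  5639  11783  22007  37823
576  1560  3336  6144  10224  15816
984  1776  2808  4080  5592
792  1032  1272  1512
240  240  240
Fifth differences constant at 240.
1512 + 240 = 1752;  5592 + 1752 = 7344;  15816 + 7344 = 23160;  37823 + 23160 = 60983;  80497 + 60983 = 141480
1752 + 240 = 1992;  7344 + 1992 = 9336;  23160 + 9336 = 32496;  60983 + 32496 = 93479;  141480 + 93479 = 234959
1992 + 240 = 2232;  9336 + 2232 = 11568;  32496 + 11568 = 44064;  93479 + 44064 = 137543;  234959 + 137543 = 372502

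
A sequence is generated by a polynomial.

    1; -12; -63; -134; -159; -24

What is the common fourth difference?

48

D1: -13, -51, -71, -25, 135
D2: -38, -20, 46, 160
D3: 18, 66, 114
D4: 48, 48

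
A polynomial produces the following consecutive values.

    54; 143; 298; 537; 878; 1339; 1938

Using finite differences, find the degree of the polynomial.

3

D1: 89, 155, 239, 341, 461, 599
D2: 66, 84, 102, 120, 138
D3: 18, 18, 18, 18
The third differences are constant, so the polynomial has degree 3.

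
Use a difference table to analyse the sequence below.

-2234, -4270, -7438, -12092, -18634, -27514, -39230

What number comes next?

-54328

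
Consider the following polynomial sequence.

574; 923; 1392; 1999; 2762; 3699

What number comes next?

4828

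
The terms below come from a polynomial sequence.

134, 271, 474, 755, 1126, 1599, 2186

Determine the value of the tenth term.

4751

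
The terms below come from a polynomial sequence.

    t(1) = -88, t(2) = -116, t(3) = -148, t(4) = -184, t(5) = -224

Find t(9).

-424

D1: -28, -32, -36, -40
D2: -4, -4, -4
Second differences constant at -4.
-40 − 4 = -44;  -224 − 44 = -268
-44 − 4 = -48;  -268 − 48 = -316
-48 − 4 = -52;  -316 − 52 = -368
-52 − 4 = -56;  -368 − 56 = -424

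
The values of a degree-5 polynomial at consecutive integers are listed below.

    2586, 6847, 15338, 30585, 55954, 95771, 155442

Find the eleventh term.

745306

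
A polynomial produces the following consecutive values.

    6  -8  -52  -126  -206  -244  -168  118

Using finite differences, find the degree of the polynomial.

D1: -14, -44, -74, -80, -38, 76, 286
D2: -30, -30, -6, 42, 114, 210
D3: 0, 24, 48, 72, 96
D4: 24, 24, 24, 24
The fourth differences are constant, so the polynomial has degree 4.

4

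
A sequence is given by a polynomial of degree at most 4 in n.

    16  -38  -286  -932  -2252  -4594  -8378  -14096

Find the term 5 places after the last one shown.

-54 , -248 , -646 , -1320 , -2342 , -3784 , -5718
-194 , -398 , -674 , -1022 , -1442 , -1934
-204 , -276 , -348 , -420 , -492
-72 , -72 , -72 , -72
Fourth differences constant at -72.
-492 − 72 = -564;  -1934 − 564 = -2498;  -5718 − 2498 = -8216;  -14096 − 8216 = -22312
-564 − 72 = -636;  -2498 − 636 = -3134;  -8216 − 3134 = -11350;  -22312 − 11350 = -33662
-636 − 72 = -708;  -3134 − 708 = -3842;  -11350 − 3842 = -15192;  -33662 − 15192 = -48854
-708 − 72 = -780;  -3842 − 780 = -4622;  -15192 − 4622 = -19814;  -48854 − 19814 = -68668
-780 − 72 = -852;  -4622 − 852 = -5474;  -19814 − 5474 = -25288;  -68668 − 25288 = -93956

-93956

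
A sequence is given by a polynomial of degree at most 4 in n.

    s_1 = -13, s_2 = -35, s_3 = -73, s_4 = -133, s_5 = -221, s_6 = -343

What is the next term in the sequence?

D1: -22 , -38 , -60 , -88 , -122
D2: -16 , -22 , -28 , -34
D3: -6 , -6 , -6
The third differences are constant (-6).
-34 − 6 = -40;  -122 − 40 = -162;  -343 − 162 = -505

-505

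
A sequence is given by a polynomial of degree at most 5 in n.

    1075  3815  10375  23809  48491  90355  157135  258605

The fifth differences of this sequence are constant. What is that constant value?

Δ: 2740, 6560, 13434, 24682, 41864, 66780, 101470
Δ²: 3820, 6874, 11248, 17182, 24916, 34690
Δ³: 3054, 4374, 5934, 7734, 9774
Δ⁴: 1320, 1560, 1800, 2040
Δ⁵: 240, 240, 240

240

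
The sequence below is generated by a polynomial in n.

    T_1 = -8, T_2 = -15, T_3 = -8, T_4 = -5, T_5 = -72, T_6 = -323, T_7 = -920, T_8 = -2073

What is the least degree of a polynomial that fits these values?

4

Δ: -7, 7, 3, -67, -251, -597, -1153
Δ²: 14, -4, -70, -184, -346, -556
Δ³: -18, -66, -114, -162, -210
Δ⁴: -48, -48, -48, -48
The fourth differences are constant, so the polynomial has degree 4.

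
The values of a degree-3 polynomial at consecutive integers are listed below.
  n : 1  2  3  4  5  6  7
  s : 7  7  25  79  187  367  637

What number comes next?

1015

Δ: 0, 18, 54, 108, 180, 270
Δ²: 18, 36, 54, 72, 90
Δ³: 18, 18, 18, 18
Constant third difference = 18, so extend:
90 + 18 = 108;  270 + 108 = 378;  637 + 378 = 1015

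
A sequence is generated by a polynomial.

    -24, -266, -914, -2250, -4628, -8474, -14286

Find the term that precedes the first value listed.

22

First differences: -242  -648  -1336  -2378  -3846  -5812
Second differences: -406  -688  -1042  -1468  -1966
Third differences: -282  -354  -426  -498
Fourth differences: -72  -72  -72
The fourth differences are constant at -72.
Work back: -282 + 72 = -210;  -406 + 210 = -196;  -242 + 196 = -46;  -24 + 46 = 22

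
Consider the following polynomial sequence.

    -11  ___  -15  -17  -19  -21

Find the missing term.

Using the last 4 terms:
-2  -2  -2
Constant first difference = -2.
Extend backward: -15 + 2 = -13

-13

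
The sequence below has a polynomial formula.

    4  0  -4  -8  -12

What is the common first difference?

-4

D1: -4, -4, -4, -4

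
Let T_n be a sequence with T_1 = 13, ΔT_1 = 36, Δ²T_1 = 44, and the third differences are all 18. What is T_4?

271

Build the table forward from the leading diagonal:
D3: 18  18  18  18
D2: 44  62  80  98
D1: 36  80  142  222
T: 13  49  129  271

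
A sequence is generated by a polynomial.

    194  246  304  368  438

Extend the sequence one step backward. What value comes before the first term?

D1: 52  58  64  70
D2: 6  6  6
The second differences are constant at 6.
Work back: 52 − 6 = 46;  194 − 46 = 148

148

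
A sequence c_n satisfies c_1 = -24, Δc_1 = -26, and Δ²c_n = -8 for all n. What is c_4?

-126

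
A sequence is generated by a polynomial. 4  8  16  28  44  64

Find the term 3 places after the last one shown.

148

4  8  12  16  20
4  4  4  4
Second differences constant at 4.
20 + 4 = 24;  64 + 24 = 88
24 + 4 = 28;  88 + 28 = 116
28 + 4 = 32;  116 + 32 = 148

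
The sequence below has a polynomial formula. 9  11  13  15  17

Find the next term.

First differences: 2, 2, 2, 2
The first differences are constant (2).
17 + 2 = 19

19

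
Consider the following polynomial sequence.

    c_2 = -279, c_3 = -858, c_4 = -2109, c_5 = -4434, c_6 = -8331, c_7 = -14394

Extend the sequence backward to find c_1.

-66

First differences: -579  -1251  -2325  -3897  -6063
Second differences: -672  -1074  -1572  -2166
Third differences: -402  -498  -594
Fourth differences: -96  -96
The fourth differences are constant at -96.
Work back: -402 + 96 = -306;  -672 + 306 = -366;  -579 + 366 = -213;  -279 + 213 = -66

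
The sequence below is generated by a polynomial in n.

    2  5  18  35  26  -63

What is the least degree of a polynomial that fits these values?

D1: 3, 13, 17, -9, -89
D2: 10, 4, -26, -80
D3: -6, -30, -54
D4: -24, -24
The fourth differences are constant, so the polynomial has degree 4.

4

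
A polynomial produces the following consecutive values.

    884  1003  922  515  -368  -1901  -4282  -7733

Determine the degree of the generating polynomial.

4

Δ: 119, -81, -407, -883, -1533, -2381, -3451
Δ²: -200, -326, -476, -650, -848, -1070
Δ³: -126, -150, -174, -198, -222
Δ⁴: -24, -24, -24, -24
The fourth differences are constant, so the polynomial has degree 4.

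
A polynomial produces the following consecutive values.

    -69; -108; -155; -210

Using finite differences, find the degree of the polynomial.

-39, -47, -55
-8, -8
The second differences are constant, so the polynomial has degree 2.

2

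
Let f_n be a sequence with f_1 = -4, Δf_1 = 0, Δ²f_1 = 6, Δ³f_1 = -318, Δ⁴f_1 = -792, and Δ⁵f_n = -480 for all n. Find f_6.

-7564

Build the table forward from the leading diagonal:
D5: -480, -480, -480, -480, -480, -480
D4: -792, -1272, -1752, -2232, -2712, -3192
D3: -318, -1110, -2382, -4134, -6366, -9078
D2: 6, -312, -1422, -3804, -7938, -14304
D1: 0, 6, -306, -1728, -5532, -13470
f: -4, -4, 2, -304, -2032, -7564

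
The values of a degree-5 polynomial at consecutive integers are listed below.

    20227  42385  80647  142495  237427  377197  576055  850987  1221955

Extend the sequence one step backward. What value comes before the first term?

22158, 38262, 61848, 94932, 139770, 198858, 274932, 370968
16104, 23586, 33084, 44838, 59088, 76074, 96036
7482, 9498, 11754, 14250, 16986, 19962
2016, 2256, 2496, 2736, 2976
240, 240, 240, 240
The fifth differences are constant at 240.
Work back: 2016 − 240 = 1776;  7482 − 1776 = 5706;  16104 − 5706 = 10398;  22158 − 10398 = 11760;  20227 − 11760 = 8467

8467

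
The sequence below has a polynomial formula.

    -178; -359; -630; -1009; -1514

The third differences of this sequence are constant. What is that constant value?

-18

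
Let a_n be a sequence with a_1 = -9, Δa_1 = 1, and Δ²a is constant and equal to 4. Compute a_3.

Build the table forward from the leading diagonal:
Second differences: 4  4  4
First differences: 1  5  9
a: -9  -8  -3

-3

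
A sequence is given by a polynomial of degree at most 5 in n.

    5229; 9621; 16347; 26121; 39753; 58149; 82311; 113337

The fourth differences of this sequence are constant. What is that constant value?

96

Δ: 4392, 6726, 9774, 13632, 18396, 24162, 31026
Δ²: 2334, 3048, 3858, 4764, 5766, 6864
Δ³: 714, 810, 906, 1002, 1098
Δ⁴: 96, 96, 96, 96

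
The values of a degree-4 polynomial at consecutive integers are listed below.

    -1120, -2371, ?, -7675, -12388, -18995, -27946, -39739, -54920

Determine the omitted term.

-4454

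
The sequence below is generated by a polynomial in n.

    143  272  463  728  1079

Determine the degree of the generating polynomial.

3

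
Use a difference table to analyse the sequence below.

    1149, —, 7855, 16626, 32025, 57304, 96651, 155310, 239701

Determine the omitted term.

Using the last 7 terms:
8771, 15399, 25279, 39347, 58659, 84391
6628, 9880, 14068, 19312, 25732
3252, 4188, 5244, 6420
936, 1056, 1176
120, 120
Constant fifth difference = 120.
Extend backward: 936 − 120 = 816;  3252 − 816 = 2436;  6628 − 2436 = 4192;  8771 − 4192 = 4579;  7855 − 4579 = 3276

3276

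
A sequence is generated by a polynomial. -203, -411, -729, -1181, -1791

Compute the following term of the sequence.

-208, -318, -452, -610
-110, -134, -158
-24, -24
Constant third difference = -24, so extend:
-158 − 24 = -182;  -610 − 182 = -792;  -1791 − 792 = -2583

-2583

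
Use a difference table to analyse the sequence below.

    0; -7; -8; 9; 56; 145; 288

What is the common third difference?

12

D1: -7, -1, 17, 47, 89, 143
D2: 6, 18, 30, 42, 54
D3: 12, 12, 12, 12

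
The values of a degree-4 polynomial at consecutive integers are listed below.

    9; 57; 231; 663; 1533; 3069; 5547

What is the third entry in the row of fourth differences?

48

D1: 48, 174, 432, 870, 1536, 2478
D2: 126, 258, 438, 666, 942
D3: 132, 180, 228, 276
D4: 48, 48, 48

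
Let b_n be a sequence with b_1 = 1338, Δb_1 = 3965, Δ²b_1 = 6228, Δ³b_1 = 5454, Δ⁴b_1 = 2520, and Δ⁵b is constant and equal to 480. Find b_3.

Build the table forward from the leading diagonal:
Δ⁵: 480, 480, 480
Δ⁴: 2520, 3000, 3480
Δ³: 5454, 7974, 10974
Δ²: 6228, 11682, 19656
Δ: 3965, 10193, 21875
b: 1338, 5303, 15496

15496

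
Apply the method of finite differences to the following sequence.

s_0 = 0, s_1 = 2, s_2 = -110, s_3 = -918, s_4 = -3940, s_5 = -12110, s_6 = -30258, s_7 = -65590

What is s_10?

First differences: 2  -112  -808  -3022  -8170  -18148  -35332
Second differences: -114  -696  -2214  -5148  -9978  -17184
Third differences: -582  -1518  -2934  -4830  -7206
Fourth differences: -936  -1416  -1896  -2376
Fifth differences: -480  -480  -480
The fifth differences are constant (-480).
-2376 − 480 = -2856;  -7206 − 2856 = -10062;  -17184 − 10062 = -27246;  -35332 − 27246 = -62578;  -65590 − 62578 = -128168
-2856 − 480 = -3336;  -10062 − 3336 = -13398;  -27246 − 13398 = -40644;  -62578 − 40644 = -103222;  -128168 − 103222 = -231390
-3336 − 480 = -3816;  -13398 − 3816 = -17214;  -40644 − 17214 = -57858;  -103222 − 57858 = -161080;  -231390 − 161080 = -392470

-392470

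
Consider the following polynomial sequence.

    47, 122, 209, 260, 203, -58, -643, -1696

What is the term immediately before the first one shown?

Δ: 75, 87, 51, -57, -261, -585, -1053
Δ²: 12, -36, -108, -204, -324, -468
Δ³: -48, -72, -96, -120, -144
Δ⁴: -24, -24, -24, -24
The fourth differences are constant at -24.
Work back: -48 + 24 = -24;  12 + 24 = 36;  75 − 36 = 39;  47 − 39 = 8

8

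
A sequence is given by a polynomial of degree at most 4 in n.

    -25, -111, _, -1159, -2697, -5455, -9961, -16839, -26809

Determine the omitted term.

-409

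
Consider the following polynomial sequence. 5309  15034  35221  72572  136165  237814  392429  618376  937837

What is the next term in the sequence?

Δ: 9725, 20187, 37351, 63593, 101649, 154615, 225947, 319461
Δ²: 10462, 17164, 26242, 38056, 52966, 71332, 93514
Δ³: 6702, 9078, 11814, 14910, 18366, 22182
Δ⁴: 2376, 2736, 3096, 3456, 3816
Δ⁵: 360, 360, 360, 360
Fifth differences constant at 360.
3816 + 360 = 4176;  22182 + 4176 = 26358;  93514 + 26358 = 119872;  319461 + 119872 = 439333;  937837 + 439333 = 1377170

1377170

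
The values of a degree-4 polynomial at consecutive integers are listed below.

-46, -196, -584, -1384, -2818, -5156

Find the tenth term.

D1: -150 , -388 , -800 , -1434 , -2338
D2: -238 , -412 , -634 , -904
D3: -174 , -222 , -270
D4: -48 , -48
The fourth differences are constant (-48).
-270 − 48 = -318;  -904 − 318 = -1222;  -2338 − 1222 = -3560;  -5156 − 3560 = -8716
-318 − 48 = -366;  -1222 − 366 = -1588;  -3560 − 1588 = -5148;  -8716 − 5148 = -13864
-366 − 48 = -414;  -1588 − 414 = -2002;  -5148 − 2002 = -7150;  -13864 − 7150 = -21014
-414 − 48 = -462;  -2002 − 462 = -2464;  -7150 − 2464 = -9614;  -21014 − 9614 = -30628

-30628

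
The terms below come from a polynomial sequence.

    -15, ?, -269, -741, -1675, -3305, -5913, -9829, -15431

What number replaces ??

Using the last 7 terms:
Δ: -472, -934, -1630, -2608, -3916, -5602
Δ²: -462, -696, -978, -1308, -1686
Δ³: -234, -282, -330, -378
Δ⁴: -48, -48, -48
Constant fourth difference = -48.
Extend backward: -234 + 48 = -186;  -462 + 186 = -276;  -472 + 276 = -196;  -269 + 196 = -73

-73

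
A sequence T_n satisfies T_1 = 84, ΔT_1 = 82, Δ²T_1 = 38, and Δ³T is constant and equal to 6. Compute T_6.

934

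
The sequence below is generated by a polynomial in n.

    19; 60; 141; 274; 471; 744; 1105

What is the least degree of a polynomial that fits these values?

3

Δ: 41, 81, 133, 197, 273, 361
Δ²: 40, 52, 64, 76, 88
Δ³: 12, 12, 12, 12
The third differences are constant, so the polynomial has degree 3.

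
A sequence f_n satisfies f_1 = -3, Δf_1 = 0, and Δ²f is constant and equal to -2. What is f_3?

-5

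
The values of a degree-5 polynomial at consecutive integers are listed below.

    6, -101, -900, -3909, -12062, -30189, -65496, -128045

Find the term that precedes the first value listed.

3

-107  -799  -3009  -8153  -18127  -35307  -62549
-692  -2210  -5144  -9974  -17180  -27242
-1518  -2934  -4830  -7206  -10062
-1416  -1896  -2376  -2856
-480  -480  -480
The fifth differences are constant at -480.
Work back: -1416 + 480 = -936;  -1518 + 936 = -582;  -692 + 582 = -110;  -107 + 110 = 3;  6 − 3 = 3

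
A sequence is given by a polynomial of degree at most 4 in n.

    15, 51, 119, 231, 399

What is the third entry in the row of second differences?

Δ: 36, 68, 112, 168
Δ²: 32, 44, 56
Δ³: 12, 12

56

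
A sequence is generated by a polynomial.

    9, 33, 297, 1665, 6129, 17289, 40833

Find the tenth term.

284049

First differences: 24 , 264 , 1368 , 4464 , 11160 , 23544
Second differences: 240 , 1104 , 3096 , 6696 , 12384
Third differences: 864 , 1992 , 3600 , 5688
Fourth differences: 1128 , 1608 , 2088
Fifth differences: 480 , 480
The fifth differences are constant (480).
2088 + 480 = 2568;  5688 + 2568 = 8256;  12384 + 8256 = 20640;  23544 + 20640 = 44184;  40833 + 44184 = 85017
2568 + 480 = 3048;  8256 + 3048 = 11304;  20640 + 11304 = 31944;  44184 + 31944 = 76128;  85017 + 76128 = 161145
3048 + 480 = 3528;  11304 + 3528 = 14832;  31944 + 14832 = 46776;  76128 + 46776 = 122904;  161145 + 122904 = 284049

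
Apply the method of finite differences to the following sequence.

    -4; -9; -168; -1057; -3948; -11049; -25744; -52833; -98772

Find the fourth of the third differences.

-3384

First differences: -5, -159, -889, -2891, -7101, -14695, -27089, -45939
Second differences: -154, -730, -2002, -4210, -7594, -12394, -18850
Third differences: -576, -1272, -2208, -3384, -4800, -6456
Fourth differences: -696, -936, -1176, -1416, -1656
Fifth differences: -240, -240, -240, -240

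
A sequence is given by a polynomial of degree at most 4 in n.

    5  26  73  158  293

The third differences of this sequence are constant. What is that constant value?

12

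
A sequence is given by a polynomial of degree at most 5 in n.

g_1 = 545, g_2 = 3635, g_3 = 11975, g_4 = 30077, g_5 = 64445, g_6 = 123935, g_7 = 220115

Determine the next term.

367625

First differences: 3090, 8340, 18102, 34368, 59490, 96180
Second differences: 5250, 9762, 16266, 25122, 36690
Third differences: 4512, 6504, 8856, 11568
Fourth differences: 1992, 2352, 2712
Fifth differences: 360, 360
Fifth differences constant at 360.
2712 + 360 = 3072;  11568 + 3072 = 14640;  36690 + 14640 = 51330;  96180 + 51330 = 147510;  220115 + 147510 = 367625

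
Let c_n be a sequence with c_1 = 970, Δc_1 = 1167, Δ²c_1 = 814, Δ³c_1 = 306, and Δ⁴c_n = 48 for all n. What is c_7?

Build the table forward from the leading diagonal:
D4: 48  48  48  48  48  48  48
D3: 306  354  402  450  498  546  594
D2: 814  1120  1474  1876  2326  2824  3370
D1: 1167  1981  3101  4575  6451  8777  11601
c: 970  2137  4118  7219  11794  18245  27022

27022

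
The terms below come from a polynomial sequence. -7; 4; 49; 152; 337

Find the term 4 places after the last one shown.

2377

11, 45, 103, 185
34, 58, 82
24, 24
Constant third difference = 24, so extend:
82 + 24 = 106;  185 + 106 = 291;  337 + 291 = 628
106 + 24 = 130;  291 + 130 = 421;  628 + 421 = 1049
130 + 24 = 154;  421 + 154 = 575;  1049 + 575 = 1624
154 + 24 = 178;  575 + 178 = 753;  1624 + 753 = 2377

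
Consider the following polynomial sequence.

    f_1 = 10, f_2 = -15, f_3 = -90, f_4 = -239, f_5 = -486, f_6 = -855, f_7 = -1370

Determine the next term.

-2055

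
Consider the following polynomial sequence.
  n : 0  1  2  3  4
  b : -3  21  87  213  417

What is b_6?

First differences: 24, 66, 126, 204
Second differences: 42, 60, 78
Third differences: 18, 18
Constant third difference = 18, so extend:
78 + 18 = 96;  204 + 96 = 300;  417 + 300 = 717
96 + 18 = 114;  300 + 114 = 414;  717 + 414 = 1131

1131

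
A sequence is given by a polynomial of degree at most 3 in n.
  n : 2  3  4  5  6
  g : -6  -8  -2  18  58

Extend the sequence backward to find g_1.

-2, 6, 20, 40
8, 14, 20
6, 6
The third differences are constant at 6.
Work back: 8 − 6 = 2;  -2 − 2 = -4;  -6 + 4 = -2

-2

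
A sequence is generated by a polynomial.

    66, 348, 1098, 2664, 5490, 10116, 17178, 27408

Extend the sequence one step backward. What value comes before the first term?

282  750  1566  2826  4626  7062  10230
468  816  1260  1800  2436  3168
348  444  540  636  732
96  96  96  96
The fourth differences are constant at 96.
Work back: 348 − 96 = 252;  468 − 252 = 216;  282 − 216 = 66;  66 − 66 = 0

0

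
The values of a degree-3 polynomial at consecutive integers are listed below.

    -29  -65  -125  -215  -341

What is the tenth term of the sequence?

First differences: -36 , -60 , -90 , -126
Second differences: -24 , -30 , -36
Third differences: -6 , -6
Third differences constant at -6.
-36 − 6 = -42;  -126 − 42 = -168;  -341 − 168 = -509
-42 − 6 = -48;  -168 − 48 = -216;  -509 − 216 = -725
-48 − 6 = -54;  -216 − 54 = -270;  -725 − 270 = -995
-54 − 6 = -60;  -270 − 60 = -330;  -995 − 330 = -1325
-60 − 6 = -66;  -330 − 66 = -396;  -1325 − 396 = -1721

-1721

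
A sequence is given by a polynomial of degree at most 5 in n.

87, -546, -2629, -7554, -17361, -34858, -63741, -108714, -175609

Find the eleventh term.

-404853

D1: -633, -2083, -4925, -9807, -17497, -28883, -44973, -66895
D2: -1450, -2842, -4882, -7690, -11386, -16090, -21922
D3: -1392, -2040, -2808, -3696, -4704, -5832
D4: -648, -768, -888, -1008, -1128
D5: -120, -120, -120, -120
Fifth differences constant at -120.
-1128 − 120 = -1248;  -5832 − 1248 = -7080;  -21922 − 7080 = -29002;  -66895 − 29002 = -95897;  -175609 − 95897 = -271506
-1248 − 120 = -1368;  -7080 − 1368 = -8448;  -29002 − 8448 = -37450;  -95897 − 37450 = -133347;  -271506 − 133347 = -404853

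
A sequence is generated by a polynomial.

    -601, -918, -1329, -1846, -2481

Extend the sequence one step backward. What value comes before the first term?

-317, -411, -517, -635
-94, -106, -118
-12, -12
The third differences are constant at -12.
Work back: -94 + 12 = -82;  -317 + 82 = -235;  -601 + 235 = -366

-366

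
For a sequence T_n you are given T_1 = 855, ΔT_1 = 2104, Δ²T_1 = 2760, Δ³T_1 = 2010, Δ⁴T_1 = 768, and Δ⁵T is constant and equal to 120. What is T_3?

7823

Build the table forward from the leading diagonal:
Δ⁵: 120, 120, 120
Δ⁴: 768, 888, 1008
Δ³: 2010, 2778, 3666
Δ²: 2760, 4770, 7548
Δ: 2104, 4864, 9634
T: 855, 2959, 7823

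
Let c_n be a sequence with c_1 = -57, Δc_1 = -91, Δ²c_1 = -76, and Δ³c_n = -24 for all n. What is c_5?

Build the table forward from the leading diagonal:
D3: -24, -24, -24, -24, -24
D2: -76, -100, -124, -148, -172
D1: -91, -167, -267, -391, -539
c: -57, -148, -315, -582, -973

-973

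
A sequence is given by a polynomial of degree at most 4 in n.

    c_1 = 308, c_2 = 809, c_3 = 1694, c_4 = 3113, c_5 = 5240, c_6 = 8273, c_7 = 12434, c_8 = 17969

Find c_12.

59609

D1: 501 , 885 , 1419 , 2127 , 3033 , 4161 , 5535
D2: 384 , 534 , 708 , 906 , 1128 , 1374
D3: 150 , 174 , 198 , 222 , 246
D4: 24 , 24 , 24 , 24
The fourth differences are constant (24).
246 + 24 = 270;  1374 + 270 = 1644;  5535 + 1644 = 7179;  17969 + 7179 = 25148
270 + 24 = 294;  1644 + 294 = 1938;  7179 + 1938 = 9117;  25148 + 9117 = 34265
294 + 24 = 318;  1938 + 318 = 2256;  9117 + 2256 = 11373;  34265 + 11373 = 45638
318 + 24 = 342;  2256 + 342 = 2598;  11373 + 2598 = 13971;  45638 + 13971 = 59609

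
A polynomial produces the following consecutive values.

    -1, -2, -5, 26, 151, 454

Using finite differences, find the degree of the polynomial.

Δ: -1, -3, 31, 125, 303
Δ²: -2, 34, 94, 178
Δ³: 36, 60, 84
Δ⁴: 24, 24
The fourth differences are constant, so the polynomial has degree 4.

4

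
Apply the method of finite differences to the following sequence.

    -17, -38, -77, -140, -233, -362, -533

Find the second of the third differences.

-6

First differences: -21, -39, -63, -93, -129, -171
Second differences: -18, -24, -30, -36, -42
Third differences: -6, -6, -6, -6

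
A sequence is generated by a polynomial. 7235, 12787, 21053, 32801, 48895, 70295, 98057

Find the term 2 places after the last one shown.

177371

Δ: 5552  8266  11748  16094  21400  27762
Δ²: 2714  3482  4346  5306  6362
Δ³: 768  864  960  1056
Δ⁴: 96  96  96
Fourth differences constant at 96.
1056 + 96 = 1152;  6362 + 1152 = 7514;  27762 + 7514 = 35276;  98057 + 35276 = 133333
1152 + 96 = 1248;  7514 + 1248 = 8762;  35276 + 8762 = 44038;  133333 + 44038 = 177371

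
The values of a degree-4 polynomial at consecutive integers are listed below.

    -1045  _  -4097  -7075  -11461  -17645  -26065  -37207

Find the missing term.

-2185

Using the last 6 terms:
-2978, -4386, -6184, -8420, -11142
-1408, -1798, -2236, -2722
-390, -438, -486
-48, -48
Constant fourth difference = -48.
Extend backward: -390 + 48 = -342;  -1408 + 342 = -1066;  -2978 + 1066 = -1912;  -4097 + 1912 = -2185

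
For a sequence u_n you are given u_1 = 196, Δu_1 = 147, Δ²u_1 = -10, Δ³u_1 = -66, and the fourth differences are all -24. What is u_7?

-752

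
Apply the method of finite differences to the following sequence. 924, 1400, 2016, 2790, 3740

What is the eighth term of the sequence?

7826

First differences: 476  616  774  950
Second differences: 140  158  176
Third differences: 18  18
The third differences are constant (18).
176 + 18 = 194;  950 + 194 = 1144;  3740 + 1144 = 4884
194 + 18 = 212;  1144 + 212 = 1356;  4884 + 1356 = 6240
212 + 18 = 230;  1356 + 230 = 1586;  6240 + 1586 = 7826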